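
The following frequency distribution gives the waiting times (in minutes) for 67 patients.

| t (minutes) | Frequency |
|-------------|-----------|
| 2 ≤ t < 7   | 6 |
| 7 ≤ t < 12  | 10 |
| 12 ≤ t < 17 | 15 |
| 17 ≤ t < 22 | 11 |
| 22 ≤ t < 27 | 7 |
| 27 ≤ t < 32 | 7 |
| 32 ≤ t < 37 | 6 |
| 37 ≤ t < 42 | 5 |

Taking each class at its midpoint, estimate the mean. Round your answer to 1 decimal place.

19.9

Midpoints: 4.5, 9.5, 14.5, 19.5, 24.5, 29.5, 34.5, 39.5
Σfm = 6×4.5 + 10×9.5 + 15×14.5 + 11×19.5 + 7×24.5 + 7×29.5 + 6×34.5 + 5×39.5 = 1336.5
n = Σf = 67
Mean = 1336.5 / 67 = 19.9478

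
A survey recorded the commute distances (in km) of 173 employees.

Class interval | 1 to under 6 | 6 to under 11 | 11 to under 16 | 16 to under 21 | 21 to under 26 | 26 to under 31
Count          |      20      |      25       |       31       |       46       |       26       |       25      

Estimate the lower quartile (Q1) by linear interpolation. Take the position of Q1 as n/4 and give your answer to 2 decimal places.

10.65

Cumulative frequencies: 20, 45, 76, 122, 148, 173
n = 173; position = n/4 = 43.25.
This falls in the class 6 to under 11: L = 6, F = 20, f = 25, h = 5.
Lower quartile ≈ 6 + ((43.25 − 20) / 25) × 5 = 10.6500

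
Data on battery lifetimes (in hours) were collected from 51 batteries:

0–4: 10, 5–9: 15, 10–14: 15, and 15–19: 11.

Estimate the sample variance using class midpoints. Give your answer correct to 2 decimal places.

27.35

Midpoints: 2, 7, 12, 17
n = 51, Σfm = 492, mean = 9.6471
Σfm² = 6114
Σf(m − x̄)² = Σfm² − (Σfm)²/n = 6114 − 492²/51 = 1367.6471
Sample variance = 1367.6471 / 50 = 27.3529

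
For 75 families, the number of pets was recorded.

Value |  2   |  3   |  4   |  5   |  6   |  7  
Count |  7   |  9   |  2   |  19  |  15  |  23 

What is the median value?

Cumulative frequencies: 7, 16, 18, 37, 52, 75
n = 75, so the median is the value in position (n+1)/2 = 38.
Position 38 falls at value 6.

6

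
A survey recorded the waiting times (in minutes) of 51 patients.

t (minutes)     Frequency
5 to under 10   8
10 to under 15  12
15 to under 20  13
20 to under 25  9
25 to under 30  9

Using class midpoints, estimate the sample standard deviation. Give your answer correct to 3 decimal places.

6.670

Midpoints: 7.5, 12.5, 17.5, 22.5, 27.5
n = 51, Σfm = 887.5, mean = 17.4020
Σfm² = 17668.75
Σf(m − x̄)² = Σfm² − (Σfm)²/n = 17668.75 − 887.5²/51 = 2224.5098
Sample variance = 2224.5098 / 50 = 44.4902
Standard deviation = √44.4902 = 6.6701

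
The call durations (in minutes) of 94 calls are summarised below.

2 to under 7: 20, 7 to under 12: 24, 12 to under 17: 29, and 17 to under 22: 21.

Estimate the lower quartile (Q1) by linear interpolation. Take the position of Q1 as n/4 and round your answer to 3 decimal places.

Cumulative frequencies: 20, 44, 73, 94
n = 94; position = n/4 = 23.5.
This falls in the class 7 to under 12: L = 7, F = 20, f = 24, h = 5.
Lower quartile ≈ 7 + ((23.5 − 20) / 24) × 5 = 7.7292

7.729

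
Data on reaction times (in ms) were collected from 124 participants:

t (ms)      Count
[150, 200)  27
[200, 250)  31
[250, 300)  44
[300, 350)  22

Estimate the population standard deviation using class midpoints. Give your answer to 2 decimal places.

51.00

Midpoints: 175, 225, 275, 325
n = 124, Σfm = 30950, mean = 249.5968
Σfm² = 8047500
Σf(m − x̄)² = Σfm² − (Σfm)²/n = 8047500 − 30950²/124 = 322479.8387
Population variance = 322479.8387 / 124 = 2600.6439
Standard deviation = √2600.6439 = 50.9965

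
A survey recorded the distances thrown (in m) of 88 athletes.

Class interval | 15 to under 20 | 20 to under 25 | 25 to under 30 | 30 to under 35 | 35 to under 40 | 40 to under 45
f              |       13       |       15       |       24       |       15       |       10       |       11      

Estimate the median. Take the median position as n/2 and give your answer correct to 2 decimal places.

28.33

Cumulative frequencies: 13, 28, 52, 67, 77, 88
n = 88; position = n/2 = 44.
This falls in the class 25 to under 30: L = 25, F = 28, f = 24, h = 5.
Median ≈ 25 + ((44 − 28) / 24) × 5 = 28.3333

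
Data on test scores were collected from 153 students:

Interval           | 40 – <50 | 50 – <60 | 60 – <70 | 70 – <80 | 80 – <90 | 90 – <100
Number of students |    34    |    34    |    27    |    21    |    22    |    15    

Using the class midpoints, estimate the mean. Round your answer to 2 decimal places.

Midpoints: 45, 55, 65, 75, 85, 95
Σfm = 34×45 + 34×55 + 27×65 + 21×75 + 22×85 + 15×95 = 10025
n = Σf = 153
Mean = 10025 / 153 = 65.5229

65.52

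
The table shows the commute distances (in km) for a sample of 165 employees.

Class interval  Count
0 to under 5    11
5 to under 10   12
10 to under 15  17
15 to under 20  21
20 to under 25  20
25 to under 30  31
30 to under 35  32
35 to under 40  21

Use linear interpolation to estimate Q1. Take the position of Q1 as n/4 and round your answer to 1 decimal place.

15.3

Cumulative frequencies: 11, 23, 40, 61, 81, 112, 144, 165
n = 165; position = n/4 = 41.25.
This falls in the class 15 to under 20: L = 15, F = 40, f = 21, h = 5.
Lower quartile ≈ 15 + ((41.25 − 40) / 21) × 5 = 15.2976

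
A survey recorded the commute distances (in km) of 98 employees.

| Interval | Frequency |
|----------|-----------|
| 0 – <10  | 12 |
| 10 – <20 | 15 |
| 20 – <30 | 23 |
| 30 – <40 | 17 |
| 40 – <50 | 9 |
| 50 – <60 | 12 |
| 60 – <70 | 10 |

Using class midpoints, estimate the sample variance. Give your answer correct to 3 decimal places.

341.342

Midpoints: 5, 15, 25, 35, 45, 55, 65
n = 98, Σfm = 3170, mean = 32.3469
Σfm² = 135650
Σf(m − x̄)² = Σfm² − (Σfm)²/n = 135650 − 3170²/98 = 33110.2041
Sample variance = 33110.2041 / 97 = 341.3423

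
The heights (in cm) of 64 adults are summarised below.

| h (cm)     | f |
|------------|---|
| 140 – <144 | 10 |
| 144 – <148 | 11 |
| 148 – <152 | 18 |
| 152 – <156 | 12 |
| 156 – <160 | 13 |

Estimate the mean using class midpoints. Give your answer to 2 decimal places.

Midpoints: 142, 146, 150, 154, 158
Σfm = 10×142 + 11×146 + 18×150 + 12×154 + 13×158 = 9628
n = Σf = 64
Mean = 9628 / 64 = 150.4375

150.44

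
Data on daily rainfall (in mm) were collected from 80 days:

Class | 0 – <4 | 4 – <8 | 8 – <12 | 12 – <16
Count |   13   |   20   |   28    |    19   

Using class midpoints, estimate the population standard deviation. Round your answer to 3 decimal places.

Midpoints: 2, 6, 10, 14
n = 80, Σfm = 692, mean = 8.6500
Σfm² = 7296
Σf(m − x̄)² = Σfm² − (Σfm)²/n = 7296 − 692²/80 = 1310.2000
Population variance = 1310.2000 / 80 = 16.3775
Standard deviation = √16.3775 = 4.0469

4.047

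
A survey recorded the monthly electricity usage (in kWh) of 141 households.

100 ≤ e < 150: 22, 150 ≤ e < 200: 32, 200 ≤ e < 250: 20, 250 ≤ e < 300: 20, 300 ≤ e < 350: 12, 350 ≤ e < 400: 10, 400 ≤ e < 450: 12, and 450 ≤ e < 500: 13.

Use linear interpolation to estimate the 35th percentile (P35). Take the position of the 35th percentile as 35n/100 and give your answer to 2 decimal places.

192.73

Cumulative frequencies: 22, 54, 74, 94, 106, 116, 128, 141
n = 141; position = 35n/100 = 49.35.
This falls in the class 150 ≤ e < 200: L = 150, F = 22, f = 32, h = 50.
35th percentile ≈ 150 + ((49.35 − 22) / 32) × 50 = 192.7344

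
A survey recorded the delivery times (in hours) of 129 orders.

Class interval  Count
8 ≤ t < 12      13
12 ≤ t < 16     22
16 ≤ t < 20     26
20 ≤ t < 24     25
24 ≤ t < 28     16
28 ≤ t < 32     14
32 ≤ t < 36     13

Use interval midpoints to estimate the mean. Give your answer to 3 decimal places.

Midpoints: 10, 14, 18, 22, 26, 30, 34
Σfm = 13×10 + 22×14 + 26×18 + 25×22 + 16×26 + 14×30 + 13×34 = 2734
n = Σf = 129
Mean = 2734 / 129 = 21.1938

21.194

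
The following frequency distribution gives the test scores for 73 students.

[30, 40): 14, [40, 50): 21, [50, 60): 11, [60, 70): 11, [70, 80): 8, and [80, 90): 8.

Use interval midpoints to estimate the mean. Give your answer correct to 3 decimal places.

Midpoints: 35, 45, 55, 65, 75, 85
Σfm = 14×35 + 21×45 + 11×55 + 11×65 + 8×75 + 8×85 = 4035
n = Σf = 73
Mean = 4035 / 73 = 55.2740

55.274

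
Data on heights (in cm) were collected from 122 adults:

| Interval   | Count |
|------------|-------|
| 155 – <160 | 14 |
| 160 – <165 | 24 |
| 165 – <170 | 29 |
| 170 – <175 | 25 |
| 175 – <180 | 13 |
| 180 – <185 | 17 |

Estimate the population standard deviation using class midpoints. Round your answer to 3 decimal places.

7.702

Midpoints: 157.5, 162.5, 167.5, 172.5, 177.5, 182.5
n = 122, Σfm = 20685, mean = 169.5492
Σfm² = 3514362.5
Σf(m − x̄)² = Σfm² − (Σfm)²/n = 3514362.5 − 20685²/122 = 7237.7049
Population variance = 7237.7049 / 122 = 59.3255
Standard deviation = √59.3255 = 7.7023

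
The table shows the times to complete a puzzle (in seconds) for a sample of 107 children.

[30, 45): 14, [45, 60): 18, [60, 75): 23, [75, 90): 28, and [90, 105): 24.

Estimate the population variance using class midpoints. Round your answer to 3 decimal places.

Midpoints: 37.5, 52.5, 67.5, 82.5, 97.5
n = 107, Σfm = 7672.5, mean = 71.7056
Σfm² = 592818.75
Σf(m − x̄)² = Σfm² − (Σfm)²/n = 592818.75 − 7672.5²/107 = 42657.4766
Population variance = 42657.4766 / 107 = 398.6680

398.668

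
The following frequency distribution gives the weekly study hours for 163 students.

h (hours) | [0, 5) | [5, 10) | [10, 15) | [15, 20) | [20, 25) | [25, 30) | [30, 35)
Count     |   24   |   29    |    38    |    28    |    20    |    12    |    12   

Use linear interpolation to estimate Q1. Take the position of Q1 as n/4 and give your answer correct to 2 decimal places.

Cumulative frequencies: 24, 53, 91, 119, 139, 151, 163
n = 163; position = n/4 = 40.75.
This falls in the class [5, 10): L = 5, F = 24, f = 29, h = 5.
Lower quartile ≈ 5 + ((40.75 − 24) / 29) × 5 = 7.8879

7.89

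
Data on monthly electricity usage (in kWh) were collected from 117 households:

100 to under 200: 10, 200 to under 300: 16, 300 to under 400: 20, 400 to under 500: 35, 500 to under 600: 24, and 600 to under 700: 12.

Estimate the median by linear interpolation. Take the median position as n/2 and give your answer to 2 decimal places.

Cumulative frequencies: 10, 26, 46, 81, 105, 117
n = 117; position = n/2 = 58.5.
This falls in the class 400 to under 500: L = 400, F = 46, f = 35, h = 100.
Median ≈ 400 + ((58.5 − 46) / 35) × 100 = 435.7143

435.71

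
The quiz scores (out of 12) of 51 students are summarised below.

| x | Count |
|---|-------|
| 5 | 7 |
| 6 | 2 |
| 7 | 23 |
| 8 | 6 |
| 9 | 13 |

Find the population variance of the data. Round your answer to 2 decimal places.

Values: 5, 6, 7, 8, 9
n = 51, Σfx = 373, mean = 7.3137
Σfx² = 2811
Σf(x − x̄)² = Σfx² − (Σfx)²/n = 2811 − 373²/51 = 82.9804
Population variance = 82.9804 / 51 = 1.6271

1.63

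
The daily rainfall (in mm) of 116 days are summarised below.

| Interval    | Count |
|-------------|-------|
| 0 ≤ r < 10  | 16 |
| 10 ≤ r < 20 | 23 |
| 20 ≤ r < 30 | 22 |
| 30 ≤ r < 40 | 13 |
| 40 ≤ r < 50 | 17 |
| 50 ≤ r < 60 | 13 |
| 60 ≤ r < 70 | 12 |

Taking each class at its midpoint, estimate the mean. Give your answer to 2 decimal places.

31.81

Midpoints: 5, 15, 25, 35, 45, 55, 65
Σfm = 16×5 + 23×15 + 22×25 + 13×35 + 17×45 + 13×55 + 12×65 = 3690
n = Σf = 116
Mean = 3690 / 116 = 31.8103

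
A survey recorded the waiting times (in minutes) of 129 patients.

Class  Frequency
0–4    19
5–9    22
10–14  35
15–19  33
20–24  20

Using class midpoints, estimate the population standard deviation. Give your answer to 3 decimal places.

6.375

Midpoints: 2, 7, 12, 17, 22
n = 129, Σfm = 1613, mean = 12.5039
Σfm² = 25411
Σf(m − x̄)² = Σfm² − (Σfm)²/n = 25411 − 1613²/129 = 5242.2481
Population variance = 5242.2481 / 129 = 40.6376
Standard deviation = √40.6376 = 6.3748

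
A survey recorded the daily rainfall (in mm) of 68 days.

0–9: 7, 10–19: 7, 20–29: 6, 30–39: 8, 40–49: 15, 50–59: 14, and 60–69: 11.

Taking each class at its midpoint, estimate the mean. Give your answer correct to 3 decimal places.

Midpoints: 4.5, 14.5, 24.5, 34.5, 44.5, 54.5, 64.5
Σfm = 7×4.5 + 7×14.5 + 6×24.5 + 8×34.5 + 15×44.5 + 14×54.5 + 11×64.5 = 2696
n = Σf = 68
Mean = 2696 / 68 = 39.6471

39.647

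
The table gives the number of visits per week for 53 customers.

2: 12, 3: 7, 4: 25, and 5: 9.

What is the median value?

4

Cumulative frequencies: 12, 19, 44, 53
n = 53, so the median is the value in position (n+1)/2 = 27.
Position 27 falls at value 4.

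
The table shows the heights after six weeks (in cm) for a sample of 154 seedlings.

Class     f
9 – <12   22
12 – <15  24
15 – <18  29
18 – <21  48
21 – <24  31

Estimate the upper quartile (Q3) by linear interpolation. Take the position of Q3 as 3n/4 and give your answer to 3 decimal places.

20.531

Cumulative frequencies: 22, 46, 75, 123, 154
n = 154; position = 3n/4 = 115.5.
This falls in the class 18 – <21: L = 18, F = 75, f = 48, h = 3.
Upper quartile ≈ 18 + ((115.5 − 75) / 48) × 3 = 20.5312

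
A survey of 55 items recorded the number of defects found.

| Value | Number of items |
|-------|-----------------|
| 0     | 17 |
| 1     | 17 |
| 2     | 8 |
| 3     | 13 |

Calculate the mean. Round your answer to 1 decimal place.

1.3

Values: 0, 1, 2, 3
Σfx = 17×0 + 17×1 + 8×2 + 13×3 = 72
n = Σf = 55
Mean = 72 / 55 = 1.3091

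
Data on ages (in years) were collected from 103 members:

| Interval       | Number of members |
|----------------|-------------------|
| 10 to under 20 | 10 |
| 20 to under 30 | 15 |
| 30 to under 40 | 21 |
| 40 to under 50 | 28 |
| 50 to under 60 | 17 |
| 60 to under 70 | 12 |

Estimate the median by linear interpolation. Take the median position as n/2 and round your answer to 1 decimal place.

Cumulative frequencies: 10, 25, 46, 74, 91, 103
n = 103; position = n/2 = 51.5.
This falls in the class 40 to under 50: L = 40, F = 46, f = 28, h = 10.
Median ≈ 40 + ((51.5 − 46) / 28) × 10 = 41.9643

42.0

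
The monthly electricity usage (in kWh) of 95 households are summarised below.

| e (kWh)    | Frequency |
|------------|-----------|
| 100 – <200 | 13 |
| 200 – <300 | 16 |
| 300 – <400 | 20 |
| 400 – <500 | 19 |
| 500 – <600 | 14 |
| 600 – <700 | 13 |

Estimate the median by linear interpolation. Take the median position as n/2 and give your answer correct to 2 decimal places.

392.50

Cumulative frequencies: 13, 29, 49, 68, 82, 95
n = 95; position = n/2 = 47.5.
This falls in the class 300 – <400: L = 300, F = 29, f = 20, h = 100.
Median ≈ 300 + ((47.5 − 29) / 20) × 100 = 392.5000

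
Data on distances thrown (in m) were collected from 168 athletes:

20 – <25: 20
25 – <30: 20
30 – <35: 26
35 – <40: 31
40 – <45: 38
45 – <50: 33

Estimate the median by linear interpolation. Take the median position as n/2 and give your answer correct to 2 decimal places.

Cumulative frequencies: 20, 40, 66, 97, 135, 168
n = 168; position = n/2 = 84.
This falls in the class 35 – <40: L = 35, F = 66, f = 31, h = 5.
Median ≈ 35 + ((84 − 66) / 31) × 5 = 37.9032

37.90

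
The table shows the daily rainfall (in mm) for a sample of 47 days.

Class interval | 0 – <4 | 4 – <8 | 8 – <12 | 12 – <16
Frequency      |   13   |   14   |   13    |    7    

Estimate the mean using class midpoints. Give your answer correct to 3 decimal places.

7.191

Midpoints: 2, 6, 10, 14
Σfm = 13×2 + 14×6 + 13×10 + 7×14 = 338
n = Σf = 47
Mean = 338 / 47 = 7.1915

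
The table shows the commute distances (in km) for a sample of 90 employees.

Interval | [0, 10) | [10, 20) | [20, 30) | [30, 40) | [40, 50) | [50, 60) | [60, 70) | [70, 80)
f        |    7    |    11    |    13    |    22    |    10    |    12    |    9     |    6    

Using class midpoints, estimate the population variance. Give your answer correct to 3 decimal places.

384.062

Midpoints: 5, 15, 25, 35, 45, 55, 65, 75
n = 90, Σfm = 3440, mean = 38.2222
Σfm² = 166050
Σf(m − x̄)² = Σfm² − (Σfm)²/n = 166050 − 3440²/90 = 34565.5556
Population variance = 34565.5556 / 90 = 384.0617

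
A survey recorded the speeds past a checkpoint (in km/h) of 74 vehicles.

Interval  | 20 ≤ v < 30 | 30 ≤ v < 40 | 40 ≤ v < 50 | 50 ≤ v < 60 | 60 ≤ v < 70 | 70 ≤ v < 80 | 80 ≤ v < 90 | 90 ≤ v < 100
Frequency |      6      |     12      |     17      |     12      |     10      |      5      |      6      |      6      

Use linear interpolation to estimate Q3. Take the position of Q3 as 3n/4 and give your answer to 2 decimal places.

68.50

Cumulative frequencies: 6, 18, 35, 47, 57, 62, 68, 74
n = 74; position = 3n/4 = 55.5.
This falls in the class 60 ≤ v < 70: L = 60, F = 47, f = 10, h = 10.
Upper quartile ≈ 60 + ((55.5 − 47) / 10) × 10 = 68.5000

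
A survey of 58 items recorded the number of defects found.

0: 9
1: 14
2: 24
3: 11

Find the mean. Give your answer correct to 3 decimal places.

1.638

Values: 0, 1, 2, 3
Σfx = 9×0 + 14×1 + 24×2 + 11×3 = 95
n = Σf = 58
Mean = 95 / 58 = 1.6379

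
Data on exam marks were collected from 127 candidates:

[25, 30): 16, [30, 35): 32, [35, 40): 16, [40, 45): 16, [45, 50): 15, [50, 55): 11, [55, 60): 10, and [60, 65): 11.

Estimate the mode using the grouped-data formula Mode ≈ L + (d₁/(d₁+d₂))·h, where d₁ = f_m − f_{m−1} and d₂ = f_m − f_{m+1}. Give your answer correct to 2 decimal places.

Modal class: [30, 35) (highest frequency 32).
d₁ = 32 − 16 = 16, d₂ = 32 − 16 = 16
Mode ≈ 30 + (16/(16+16)) × 5 = 30 + 2.5000 = 32.5000

32.50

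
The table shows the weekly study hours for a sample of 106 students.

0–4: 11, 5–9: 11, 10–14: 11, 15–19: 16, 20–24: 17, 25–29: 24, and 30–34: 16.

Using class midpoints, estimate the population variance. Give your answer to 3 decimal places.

Midpoints: 2, 7, 12, 17, 22, 27, 32
n = 106, Σfm = 2037, mean = 19.2170
Σfm² = 48899
Σf(m − x̄)² = Σfm² − (Σfm)²/n = 48899 − 2037²/106 = 9754.0094
Population variance = 9754.0094 / 106 = 92.0190

92.019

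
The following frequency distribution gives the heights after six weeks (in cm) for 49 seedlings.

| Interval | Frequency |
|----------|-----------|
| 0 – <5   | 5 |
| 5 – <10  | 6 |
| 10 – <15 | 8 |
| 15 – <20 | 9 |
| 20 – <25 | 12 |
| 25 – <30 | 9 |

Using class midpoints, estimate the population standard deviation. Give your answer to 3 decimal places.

7.970

Midpoints: 2.5, 7.5, 12.5, 17.5, 22.5, 27.5
n = 49, Σfm = 832.5, mean = 16.9898
Σfm² = 17256.25
Σf(m − x̄)² = Σfm² − (Σfm)²/n = 17256.25 − 832.5²/49 = 3112.2449
Population variance = 3112.2449 / 49 = 63.5152
Standard deviation = √63.5152 = 7.9696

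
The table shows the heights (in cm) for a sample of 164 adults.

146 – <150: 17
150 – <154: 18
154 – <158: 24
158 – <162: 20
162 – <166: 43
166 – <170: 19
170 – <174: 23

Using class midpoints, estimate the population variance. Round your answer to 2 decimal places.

Midpoints: 148, 152, 156, 160, 164, 168, 172
n = 164, Σfm = 26396, mean = 160.9512
Σfm² = 4257520
Σf(m − x̄)² = Σfm² − (Σfm)²/n = 4257520 − 26396²/164 = 9051.6098
Population variance = 9051.6098 / 164 = 55.1927

55.19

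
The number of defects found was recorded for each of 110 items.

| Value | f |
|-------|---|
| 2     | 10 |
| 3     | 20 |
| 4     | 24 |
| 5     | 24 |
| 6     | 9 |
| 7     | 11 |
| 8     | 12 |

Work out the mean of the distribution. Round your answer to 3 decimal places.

Values: 2, 3, 4, 5, 6, 7, 8
Σfx = 10×2 + 20×3 + 24×4 + 24×5 + 9×6 + 11×7 + 12×8 = 523
n = Σf = 110
Mean = 523 / 110 = 4.7545

4.755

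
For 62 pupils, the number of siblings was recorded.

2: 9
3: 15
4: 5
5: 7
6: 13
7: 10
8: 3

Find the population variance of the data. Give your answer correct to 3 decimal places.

Values: 2, 3, 4, 5, 6, 7, 8
n = 62, Σfx = 290, mean = 4.6774
Σfx² = 1576
Σf(x − x̄)² = Σfx² − (Σfx)²/n = 1576 − 290²/62 = 219.5484
Population variance = 219.5484 / 62 = 3.5411

3.541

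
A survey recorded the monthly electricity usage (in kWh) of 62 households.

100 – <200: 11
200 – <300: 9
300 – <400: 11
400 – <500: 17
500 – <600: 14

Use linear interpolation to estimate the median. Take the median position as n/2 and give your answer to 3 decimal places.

Cumulative frequencies: 11, 20, 31, 48, 62
n = 62; position = n/2 = 31.
This falls in the class 300 – <400: L = 300, F = 20, f = 11, h = 100.
Median ≈ 300 + ((31 − 20) / 11) × 100 = 400.0000

400.000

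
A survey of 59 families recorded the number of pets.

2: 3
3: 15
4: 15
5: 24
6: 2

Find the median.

4

Cumulative frequencies: 3, 18, 33, 57, 59
n = 59, so the median is the value in position (n+1)/2 = 30.
Position 30 falls at value 4.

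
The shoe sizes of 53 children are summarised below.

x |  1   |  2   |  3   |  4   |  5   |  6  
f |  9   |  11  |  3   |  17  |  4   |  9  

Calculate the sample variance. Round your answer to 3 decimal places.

2.904

Values: 1, 2, 3, 4, 5, 6
n = 53, Σfx = 182, mean = 3.4340
Σfx² = 776
Σf(x − x̄)² = Σfx² − (Σfx)²/n = 776 − 182²/53 = 151.0189
Sample variance = 151.0189 / 52 = 2.9042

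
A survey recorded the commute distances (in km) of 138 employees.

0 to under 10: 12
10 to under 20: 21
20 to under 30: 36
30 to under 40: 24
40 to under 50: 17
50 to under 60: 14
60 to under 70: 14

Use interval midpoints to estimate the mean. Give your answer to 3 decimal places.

Midpoints: 5, 15, 25, 35, 45, 55, 65
Σfm = 12×5 + 21×15 + 36×25 + 24×35 + 17×45 + 14×55 + 14×65 = 4560
n = Σf = 138
Mean = 4560 / 138 = 33.0435

33.043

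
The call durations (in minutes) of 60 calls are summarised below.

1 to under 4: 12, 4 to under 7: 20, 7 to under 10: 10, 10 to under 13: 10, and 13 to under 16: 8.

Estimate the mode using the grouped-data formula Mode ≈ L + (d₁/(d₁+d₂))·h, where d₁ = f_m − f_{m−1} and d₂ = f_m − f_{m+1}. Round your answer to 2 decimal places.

5.33

Modal class: 4 to under 7 (highest frequency 20).
d₁ = 20 − 12 = 8, d₂ = 20 − 10 = 10
Mode ≈ 4 + (8/(8+10)) × 3 = 4 + 1.3333 = 5.3333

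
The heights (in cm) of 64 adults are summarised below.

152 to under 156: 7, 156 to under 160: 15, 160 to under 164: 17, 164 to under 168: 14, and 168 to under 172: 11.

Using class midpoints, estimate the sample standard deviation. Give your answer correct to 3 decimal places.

5.045

Midpoints: 154, 158, 162, 166, 170
n = 64, Σfm = 10396, mean = 162.4375
Σfm² = 1690304
Σf(m − x̄)² = Σfm² − (Σfm)²/n = 1690304 − 10396²/64 = 1603.7500
Sample variance = 1603.7500 / 63 = 25.4563
Standard deviation = √25.4563 = 5.0454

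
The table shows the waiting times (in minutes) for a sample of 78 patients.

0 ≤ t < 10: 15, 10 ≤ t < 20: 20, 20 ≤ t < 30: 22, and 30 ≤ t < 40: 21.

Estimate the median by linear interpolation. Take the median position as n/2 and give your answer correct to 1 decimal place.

21.8

Cumulative frequencies: 15, 35, 57, 78
n = 78; position = n/2 = 39.
This falls in the class 20 ≤ t < 30: L = 20, F = 35, f = 22, h = 10.
Median ≈ 20 + ((39 − 35) / 22) × 10 = 21.8182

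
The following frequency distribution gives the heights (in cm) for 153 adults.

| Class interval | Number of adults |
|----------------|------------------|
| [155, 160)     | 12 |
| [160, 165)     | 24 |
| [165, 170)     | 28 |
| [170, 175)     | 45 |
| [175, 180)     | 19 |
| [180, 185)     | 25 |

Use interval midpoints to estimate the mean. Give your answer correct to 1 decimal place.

171.1

Midpoints: 157.5, 162.5, 167.5, 172.5, 177.5, 182.5
Σfm = 12×157.5 + 24×162.5 + 28×167.5 + 45×172.5 + 19×177.5 + 25×182.5 = 26177.5
n = Σf = 153
Mean = 26177.5 / 153 = 171.0948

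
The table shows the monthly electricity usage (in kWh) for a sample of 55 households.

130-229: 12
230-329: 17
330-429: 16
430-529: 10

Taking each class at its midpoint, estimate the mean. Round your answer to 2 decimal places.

323.14

Midpoints: 179.5, 279.5, 379.5, 479.5
Σfm = 12×179.5 + 17×279.5 + 16×379.5 + 10×479.5 = 17772.5
n = Σf = 55
Mean = 17772.5 / 55 = 323.1364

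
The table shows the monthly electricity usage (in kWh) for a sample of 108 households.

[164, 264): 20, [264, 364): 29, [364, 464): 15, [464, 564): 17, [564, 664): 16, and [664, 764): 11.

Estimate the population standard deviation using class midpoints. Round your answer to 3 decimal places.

Midpoints: 214, 314, 414, 514, 614, 714
n = 108, Σfm = 46012, mean = 426.0370
Σfm² = 22477168
Σf(m − x̄)² = Σfm² − (Σfm)²/n = 22477168 − 46012²/108 = 2874351.8519
Population variance = 2874351.8519 / 108 = 26614.3690
Standard deviation = √26614.3690 = 163.1391

163.139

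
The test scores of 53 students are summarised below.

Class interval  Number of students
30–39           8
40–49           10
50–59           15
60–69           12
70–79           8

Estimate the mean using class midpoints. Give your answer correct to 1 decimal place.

54.9

Midpoints: 34.5, 44.5, 54.5, 64.5, 74.5
Σfm = 8×34.5 + 10×44.5 + 15×54.5 + 12×64.5 + 8×74.5 = 2908.5
n = Σf = 53
Mean = 2908.5 / 53 = 54.8774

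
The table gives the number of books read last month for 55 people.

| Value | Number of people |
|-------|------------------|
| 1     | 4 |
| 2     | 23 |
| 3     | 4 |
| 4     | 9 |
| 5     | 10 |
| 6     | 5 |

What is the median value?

Cumulative frequencies: 4, 27, 31, 40, 50, 55
n = 55, so the median is the value in position (n+1)/2 = 28.
Position 28 falls at value 3.

3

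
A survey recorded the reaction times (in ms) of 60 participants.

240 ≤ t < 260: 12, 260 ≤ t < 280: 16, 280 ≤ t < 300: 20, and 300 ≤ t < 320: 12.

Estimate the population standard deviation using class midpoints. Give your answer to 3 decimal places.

20.483

Midpoints: 250, 270, 290, 310
n = 60, Σfm = 16840, mean = 280.6667
Σfm² = 4751600
Σf(m − x̄)² = Σfm² − (Σfm)²/n = 4751600 − 16840²/60 = 25173.3333
Population variance = 25173.3333 / 60 = 419.5556
Standard deviation = √419.5556 = 20.4831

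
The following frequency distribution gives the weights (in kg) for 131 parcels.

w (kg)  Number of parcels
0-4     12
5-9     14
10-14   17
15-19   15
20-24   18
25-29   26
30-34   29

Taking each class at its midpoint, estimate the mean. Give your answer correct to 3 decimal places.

Midpoints: 2, 7, 12, 17, 22, 27, 32
Σfm = 12×2 + 14×7 + 17×12 + 15×17 + 18×22 + 26×27 + 29×32 = 2607
n = Σf = 131
Mean = 2607 / 131 = 19.9008

19.901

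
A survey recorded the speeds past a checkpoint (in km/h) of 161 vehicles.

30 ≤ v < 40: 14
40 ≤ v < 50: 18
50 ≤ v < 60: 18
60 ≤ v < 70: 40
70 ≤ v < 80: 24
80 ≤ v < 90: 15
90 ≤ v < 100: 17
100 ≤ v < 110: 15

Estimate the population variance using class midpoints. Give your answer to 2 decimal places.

Midpoints: 35, 45, 55, 65, 75, 85, 95, 105
n = 161, Σfm = 11155, mean = 69.2857
Σfm² = 839225
Σf(m − x̄)² = Σfm² − (Σfm)²/n = 839225 − 11155²/161 = 66342.8571
Population variance = 66342.8571 / 161 = 412.0674

412.07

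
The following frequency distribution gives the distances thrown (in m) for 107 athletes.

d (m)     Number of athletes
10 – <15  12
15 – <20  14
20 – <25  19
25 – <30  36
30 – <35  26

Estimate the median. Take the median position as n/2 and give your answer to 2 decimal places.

Cumulative frequencies: 12, 26, 45, 81, 107
n = 107; position = n/2 = 53.5.
This falls in the class 25 – <30: L = 25, F = 45, f = 36, h = 5.
Median ≈ 25 + ((53.5 − 45) / 36) × 5 = 26.1806

26.18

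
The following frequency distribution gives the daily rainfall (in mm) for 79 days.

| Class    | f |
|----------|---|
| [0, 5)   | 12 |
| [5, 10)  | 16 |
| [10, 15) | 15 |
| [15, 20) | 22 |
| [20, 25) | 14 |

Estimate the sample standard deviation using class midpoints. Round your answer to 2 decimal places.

6.72

Midpoints: 2.5, 7.5, 12.5, 17.5, 22.5
n = 79, Σfm = 1037.5, mean = 13.1329
Σfm² = 17143.75
Σf(m − x̄)² = Σfm² − (Σfm)²/n = 17143.75 − 1037.5²/79 = 3518.3544
Sample variance = 3518.3544 / 78 = 45.1071
Standard deviation = √45.1071 = 6.7162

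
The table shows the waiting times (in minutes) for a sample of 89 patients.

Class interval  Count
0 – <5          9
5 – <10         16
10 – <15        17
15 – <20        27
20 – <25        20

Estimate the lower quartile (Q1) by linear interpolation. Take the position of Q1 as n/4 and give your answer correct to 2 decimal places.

9.14

Cumulative frequencies: 9, 25, 42, 69, 89
n = 89; position = n/4 = 22.25.
This falls in the class 5 – <10: L = 5, F = 9, f = 16, h = 5.
Lower quartile ≈ 5 + ((22.25 − 9) / 16) × 5 = 9.1406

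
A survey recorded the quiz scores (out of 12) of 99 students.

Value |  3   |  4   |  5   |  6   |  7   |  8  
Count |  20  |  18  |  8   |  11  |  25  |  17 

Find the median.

Cumulative frequencies: 20, 38, 46, 57, 82, 99
n = 99, so the median is the value in position (n+1)/2 = 50.
Position 50 falls at value 6.

6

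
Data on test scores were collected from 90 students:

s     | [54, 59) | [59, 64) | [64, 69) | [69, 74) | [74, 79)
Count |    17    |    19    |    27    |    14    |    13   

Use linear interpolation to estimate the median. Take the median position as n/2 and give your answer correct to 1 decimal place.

Cumulative frequencies: 17, 36, 63, 77, 90
n = 90; position = n/2 = 45.
This falls in the class [64, 69): L = 64, F = 36, f = 27, h = 5.
Median ≈ 64 + ((45 − 36) / 27) × 5 = 65.6667

65.7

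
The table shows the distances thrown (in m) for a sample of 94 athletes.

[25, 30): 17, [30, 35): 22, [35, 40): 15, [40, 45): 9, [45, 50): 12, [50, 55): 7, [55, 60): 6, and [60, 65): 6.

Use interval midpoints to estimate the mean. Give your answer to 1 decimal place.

40.3

Midpoints: 27.5, 32.5, 37.5, 42.5, 47.5, 52.5, 57.5, 62.5
Σfm = 17×27.5 + 22×32.5 + 15×37.5 + 9×42.5 + 12×47.5 + 7×52.5 + 6×57.5 + 6×62.5 = 3785
n = Σf = 94
Mean = 3785 / 94 = 40.2660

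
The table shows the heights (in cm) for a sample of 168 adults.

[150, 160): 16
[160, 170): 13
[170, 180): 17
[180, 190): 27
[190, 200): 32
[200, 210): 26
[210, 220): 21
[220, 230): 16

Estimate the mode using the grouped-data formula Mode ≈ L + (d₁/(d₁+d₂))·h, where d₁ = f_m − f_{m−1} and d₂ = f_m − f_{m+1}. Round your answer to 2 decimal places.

194.55

Modal class: [190, 200) (highest frequency 32).
d₁ = 32 − 27 = 5, d₂ = 32 − 26 = 6
Mode ≈ 190 + (5/(5+6)) × 10 = 190 + 4.5455 = 194.5455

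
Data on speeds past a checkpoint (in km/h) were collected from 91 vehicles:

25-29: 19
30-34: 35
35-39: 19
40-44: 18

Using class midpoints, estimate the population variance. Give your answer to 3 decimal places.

Midpoints: 27, 32, 37, 42
n = 91, Σfm = 3092, mean = 33.9780
Σfm² = 107454
Σf(m − x̄)² = Σfm² − (Σfm)²/n = 107454 − 3092²/91 = 2393.9560
Population variance = 2393.9560 / 91 = 26.3072

26.307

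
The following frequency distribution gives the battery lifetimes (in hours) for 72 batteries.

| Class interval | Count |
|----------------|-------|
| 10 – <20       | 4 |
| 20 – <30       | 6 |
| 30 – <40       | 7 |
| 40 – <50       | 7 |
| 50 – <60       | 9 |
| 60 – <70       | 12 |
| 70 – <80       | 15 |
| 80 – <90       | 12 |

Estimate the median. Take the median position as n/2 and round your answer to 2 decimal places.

Cumulative frequencies: 4, 10, 17, 24, 33, 45, 60, 72
n = 72; position = n/2 = 36.
This falls in the class 60 – <70: L = 60, F = 33, f = 12, h = 10.
Median ≈ 60 + ((36 − 33) / 12) × 10 = 62.5000

62.50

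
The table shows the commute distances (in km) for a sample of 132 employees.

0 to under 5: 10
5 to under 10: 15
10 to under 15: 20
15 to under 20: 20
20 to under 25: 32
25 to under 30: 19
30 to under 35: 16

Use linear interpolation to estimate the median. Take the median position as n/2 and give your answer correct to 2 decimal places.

Cumulative frequencies: 10, 25, 45, 65, 97, 116, 132
n = 132; position = n/2 = 66.
This falls in the class 20 to under 25: L = 20, F = 65, f = 32, h = 5.
Median ≈ 20 + ((66 − 65) / 32) × 5 = 20.1562

20.16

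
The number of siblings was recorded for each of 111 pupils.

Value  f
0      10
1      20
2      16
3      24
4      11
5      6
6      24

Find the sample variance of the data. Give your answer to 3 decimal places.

3.966

Values: 0, 1, 2, 3, 4, 5, 6
n = 111, Σfx = 342, mean = 3.0811
Σfx² = 1490
Σf(x − x̄)² = Σfx² − (Σfx)²/n = 1490 − 342²/111 = 436.2703
Sample variance = 436.2703 / 110 = 3.9661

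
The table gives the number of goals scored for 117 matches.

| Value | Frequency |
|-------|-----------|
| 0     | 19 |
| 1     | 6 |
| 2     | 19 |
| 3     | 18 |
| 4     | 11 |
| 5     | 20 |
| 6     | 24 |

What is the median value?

3

Cumulative frequencies: 19, 25, 44, 62, 73, 93, 117
n = 117, so the median is the value in position (n+1)/2 = 59.
Position 59 falls at value 3.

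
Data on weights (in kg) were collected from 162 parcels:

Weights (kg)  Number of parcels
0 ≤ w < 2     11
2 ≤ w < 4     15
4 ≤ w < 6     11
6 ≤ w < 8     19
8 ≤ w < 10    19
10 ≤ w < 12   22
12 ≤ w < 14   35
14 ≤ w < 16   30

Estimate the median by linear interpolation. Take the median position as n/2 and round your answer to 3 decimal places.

10.545

Cumulative frequencies: 11, 26, 37, 56, 75, 97, 132, 162
n = 162; position = n/2 = 81.
This falls in the class 10 ≤ w < 12: L = 10, F = 75, f = 22, h = 2.
Median ≈ 10 + ((81 − 75) / 22) × 2 = 10.5455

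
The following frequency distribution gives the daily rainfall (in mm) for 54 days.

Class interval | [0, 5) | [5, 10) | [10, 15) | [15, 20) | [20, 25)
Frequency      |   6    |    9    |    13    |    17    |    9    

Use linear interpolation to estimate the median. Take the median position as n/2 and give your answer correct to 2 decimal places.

Cumulative frequencies: 6, 15, 28, 45, 54
n = 54; position = n/2 = 27.
This falls in the class [10, 15): L = 10, F = 15, f = 13, h = 5.
Median ≈ 10 + ((27 − 15) / 13) × 5 = 14.6154

14.62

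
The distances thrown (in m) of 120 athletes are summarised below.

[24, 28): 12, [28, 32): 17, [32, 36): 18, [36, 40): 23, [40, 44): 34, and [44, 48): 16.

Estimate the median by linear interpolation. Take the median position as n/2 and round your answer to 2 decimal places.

Cumulative frequencies: 12, 29, 47, 70, 104, 120
n = 120; position = n/2 = 60.
This falls in the class [36, 40): L = 36, F = 47, f = 23, h = 4.
Median ≈ 36 + ((60 − 47) / 23) × 4 = 38.2609

38.26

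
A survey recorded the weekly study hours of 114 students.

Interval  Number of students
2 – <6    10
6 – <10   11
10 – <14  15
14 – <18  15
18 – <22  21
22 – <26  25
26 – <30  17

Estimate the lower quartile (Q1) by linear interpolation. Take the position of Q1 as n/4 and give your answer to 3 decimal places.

12.000

Cumulative frequencies: 10, 21, 36, 51, 72, 97, 114
n = 114; position = n/4 = 28.5.
This falls in the class 10 – <14: L = 10, F = 21, f = 15, h = 4.
Lower quartile ≈ 10 + ((28.5 − 21) / 15) × 4 = 12.0000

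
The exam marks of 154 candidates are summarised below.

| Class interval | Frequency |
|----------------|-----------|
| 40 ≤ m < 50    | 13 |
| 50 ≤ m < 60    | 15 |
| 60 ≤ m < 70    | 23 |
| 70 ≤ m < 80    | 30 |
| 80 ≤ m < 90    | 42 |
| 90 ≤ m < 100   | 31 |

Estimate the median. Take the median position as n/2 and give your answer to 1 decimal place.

Cumulative frequencies: 13, 28, 51, 81, 123, 154
n = 154; position = n/2 = 77.
This falls in the class 70 ≤ m < 80: L = 70, F = 51, f = 30, h = 10.
Median ≈ 70 + ((77 − 51) / 30) × 10 = 78.6667

78.7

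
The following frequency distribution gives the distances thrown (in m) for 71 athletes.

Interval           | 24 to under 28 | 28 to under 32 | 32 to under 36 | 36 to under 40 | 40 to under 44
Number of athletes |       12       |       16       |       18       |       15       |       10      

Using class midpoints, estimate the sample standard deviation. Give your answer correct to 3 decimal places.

Midpoints: 26, 30, 34, 38, 42
n = 71, Σfm = 2394, mean = 33.7183
Σfm² = 82620
Σf(m − x̄)² = Σfm² − (Σfm)²/n = 82620 − 2394²/71 = 1898.3662
Sample variance = 1898.3662 / 70 = 27.1195
Standard deviation = √27.1195 = 5.2076

5.208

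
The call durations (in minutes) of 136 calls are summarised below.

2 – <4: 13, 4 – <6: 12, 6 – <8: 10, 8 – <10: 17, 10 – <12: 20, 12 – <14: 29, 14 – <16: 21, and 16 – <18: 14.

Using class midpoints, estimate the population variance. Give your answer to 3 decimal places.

Midpoints: 3, 5, 7, 9, 11, 13, 15, 17
n = 136, Σfm = 1472, mean = 10.8235
Σfm² = 18376
Σf(m − x̄)² = Σfm² − (Σfm)²/n = 18376 − 1472²/136 = 2443.7647
Population variance = 2443.7647 / 136 = 17.9689

17.969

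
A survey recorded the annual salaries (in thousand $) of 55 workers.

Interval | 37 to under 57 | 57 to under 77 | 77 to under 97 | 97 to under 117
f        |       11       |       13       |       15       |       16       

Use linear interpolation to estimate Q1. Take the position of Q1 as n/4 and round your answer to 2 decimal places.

Cumulative frequencies: 11, 24, 39, 55
n = 55; position = n/4 = 13.75.
This falls in the class 57 to under 77: L = 57, F = 11, f = 13, h = 20.
Lower quartile ≈ 57 + ((13.75 − 11) / 13) × 20 = 61.2308

61.23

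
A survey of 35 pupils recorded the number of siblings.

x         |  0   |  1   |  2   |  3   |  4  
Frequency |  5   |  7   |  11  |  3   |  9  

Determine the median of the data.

2

Cumulative frequencies: 5, 12, 23, 26, 35
n = 35, so the median is the value in position (n+1)/2 = 18.
Position 18 falls at value 2.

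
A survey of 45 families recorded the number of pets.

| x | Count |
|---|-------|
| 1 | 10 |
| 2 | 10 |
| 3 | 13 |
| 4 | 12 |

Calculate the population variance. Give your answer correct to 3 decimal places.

1.218

Values: 1, 2, 3, 4
n = 45, Σfx = 117, mean = 2.6000
Σfx² = 359
Σf(x − x̄)² = Σfx² − (Σfx)²/n = 359 − 117²/45 = 54.8000
Population variance = 54.8000 / 45 = 1.2178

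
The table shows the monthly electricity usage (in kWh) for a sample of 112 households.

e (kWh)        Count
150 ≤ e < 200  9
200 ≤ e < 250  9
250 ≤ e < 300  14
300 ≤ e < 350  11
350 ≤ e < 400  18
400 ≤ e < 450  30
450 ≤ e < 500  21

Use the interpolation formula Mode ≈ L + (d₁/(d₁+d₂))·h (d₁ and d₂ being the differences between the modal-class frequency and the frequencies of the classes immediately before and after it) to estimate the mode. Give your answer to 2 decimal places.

Modal class: 400 ≤ e < 450 (highest frequency 30).
d₁ = 30 − 18 = 12, d₂ = 30 − 21 = 9
Mode ≈ 400 + (12/(12+9)) × 50 = 400 + 28.5714 = 428.5714

428.57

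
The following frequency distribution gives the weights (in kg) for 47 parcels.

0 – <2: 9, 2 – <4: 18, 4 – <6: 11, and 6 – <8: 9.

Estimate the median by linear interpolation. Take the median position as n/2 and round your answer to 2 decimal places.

3.61

Cumulative frequencies: 9, 27, 38, 47
n = 47; position = n/2 = 23.5.
This falls in the class 2 – <4: L = 2, F = 9, f = 18, h = 2.
Median ≈ 2 + ((23.5 − 9) / 18) × 2 = 3.6111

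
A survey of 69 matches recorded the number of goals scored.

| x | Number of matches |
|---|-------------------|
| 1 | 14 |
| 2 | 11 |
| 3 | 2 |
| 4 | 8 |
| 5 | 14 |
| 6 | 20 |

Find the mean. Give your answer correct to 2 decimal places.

Values: 1, 2, 3, 4, 5, 6
Σfx = 14×1 + 11×2 + 2×3 + 8×4 + 14×5 + 20×6 = 264
n = Σf = 69
Mean = 264 / 69 = 3.8261

3.83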